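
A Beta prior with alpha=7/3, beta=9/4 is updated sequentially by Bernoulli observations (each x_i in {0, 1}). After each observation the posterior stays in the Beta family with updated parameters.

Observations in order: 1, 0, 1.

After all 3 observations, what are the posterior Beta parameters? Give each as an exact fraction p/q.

alpha=13/3, beta=13/4

obs 1: x=1 → posterior Beta(10/3, 9/4)
obs 2: x=0 → posterior Beta(10/3, 13/4)
obs 3: x=1 → posterior Beta(13/3, 13/4)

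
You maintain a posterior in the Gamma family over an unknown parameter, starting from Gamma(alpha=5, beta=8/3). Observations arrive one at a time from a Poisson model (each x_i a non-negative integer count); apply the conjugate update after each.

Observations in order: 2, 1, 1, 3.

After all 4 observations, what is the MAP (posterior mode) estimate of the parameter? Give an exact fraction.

33/20

obs 1: x=2 → posterior Gamma(7, 11/3)
obs 2: x=1 → posterior Gamma(8, 14/3)
obs 3: x=1 → posterior Gamma(9, 17/3)
obs 4: x=3 → posterior Gamma(12, 20/3)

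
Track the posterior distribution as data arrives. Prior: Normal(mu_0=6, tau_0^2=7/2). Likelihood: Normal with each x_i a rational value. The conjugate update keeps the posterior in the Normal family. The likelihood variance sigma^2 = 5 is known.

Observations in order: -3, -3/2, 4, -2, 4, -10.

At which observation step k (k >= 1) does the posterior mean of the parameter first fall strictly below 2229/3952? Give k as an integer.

obs 1: x=-3 → posterior Normal(39/17, 35/17)
obs 2: x=-3/2 → posterior Normal(19/16, 35/24)
obs 3: x=4 → posterior Normal(113/62, 35/31)
obs 4: x=-2 → posterior Normal(85/76, 35/38)
obs 5: x=4 → posterior Normal(47/30, 7/9)
obs 6: x=-10 → posterior Normal(1/104, 35/52)

k = 6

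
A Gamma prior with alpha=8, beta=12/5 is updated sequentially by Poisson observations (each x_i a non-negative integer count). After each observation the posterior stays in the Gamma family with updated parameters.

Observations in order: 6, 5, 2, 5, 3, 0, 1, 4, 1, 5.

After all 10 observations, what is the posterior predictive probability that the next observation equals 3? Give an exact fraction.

712064740129191741022116042580831716508162445982276286306378549872358850560000/3320599637338792390138395679894516014416467501897914634827721048533021786850363

obs 1: x=6 → posterior Gamma(14, 17/5)
obs 2: x=5 → posterior Gamma(19, 22/5)
obs 3: x=2 → posterior Gamma(21, 27/5)
obs 4: x=5 → posterior Gamma(26, 32/5)
obs 5: x=3 → posterior Gamma(29, 37/5)
obs 6: x=0 → posterior Gamma(29, 42/5)
obs 7: x=1 → posterior Gamma(30, 47/5)
obs 8: x=4 → posterior Gamma(34, 52/5)
obs 9: x=1 → posterior Gamma(35, 57/5)
obs 10: x=5 → posterior Gamma(40, 62/5)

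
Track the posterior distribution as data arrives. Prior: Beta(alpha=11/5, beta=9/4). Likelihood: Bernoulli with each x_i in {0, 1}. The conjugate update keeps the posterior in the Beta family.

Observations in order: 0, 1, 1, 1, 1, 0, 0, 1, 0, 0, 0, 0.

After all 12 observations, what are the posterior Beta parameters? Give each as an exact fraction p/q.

alpha=36/5, beta=37/4

obs 1: x=0 → posterior Beta(11/5, 13/4)
obs 2: x=1 → posterior Beta(16/5, 13/4)
obs 3: x=1 → posterior Beta(21/5, 13/4)
obs 4: x=1 → posterior Beta(26/5, 13/4)
obs 5: x=1 → posterior Beta(31/5, 13/4)
obs 6: x=0 → posterior Beta(31/5, 17/4)
obs 7: x=0 → posterior Beta(31/5, 21/4)
obs 8: x=1 → posterior Beta(36/5, 21/4)
obs 9: x=0 → posterior Beta(36/5, 25/4)
obs 10: x=0 → posterior Beta(36/5, 29/4)
obs 11: x=0 → posterior Beta(36/5, 33/4)
obs 12: x=0 → posterior Beta(36/5, 37/4)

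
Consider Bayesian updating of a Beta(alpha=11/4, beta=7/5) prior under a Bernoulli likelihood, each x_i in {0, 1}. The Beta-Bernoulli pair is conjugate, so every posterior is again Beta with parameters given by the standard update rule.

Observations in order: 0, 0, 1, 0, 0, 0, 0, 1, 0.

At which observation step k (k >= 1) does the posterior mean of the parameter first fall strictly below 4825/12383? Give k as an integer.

k = 6

obs 1: x=0 → posterior Beta(11/4, 12/5)
obs 2: x=0 → posterior Beta(11/4, 17/5)
obs 3: x=1 → posterior Beta(15/4, 17/5)
obs 4: x=0 → posterior Beta(15/4, 22/5)
obs 5: x=0 → posterior Beta(15/4, 27/5)
obs 6: x=0 → posterior Beta(15/4, 32/5)
obs 7: x=0 → posterior Beta(15/4, 37/5)
obs 8: x=1 → posterior Beta(19/4, 37/5)
obs 9: x=0 → posterior Beta(19/4, 42/5)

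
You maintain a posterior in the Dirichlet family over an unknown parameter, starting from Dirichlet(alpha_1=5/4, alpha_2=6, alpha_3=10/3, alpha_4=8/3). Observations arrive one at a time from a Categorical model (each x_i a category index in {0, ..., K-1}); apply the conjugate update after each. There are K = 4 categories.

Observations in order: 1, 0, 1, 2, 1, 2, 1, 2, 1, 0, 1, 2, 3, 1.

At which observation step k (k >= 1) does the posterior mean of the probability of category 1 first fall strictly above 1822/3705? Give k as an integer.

k = 3

obs 1: x=1 → posterior Dirichlet(5/4, 7, 10/3, 8/3)
obs 2: x=0 → posterior Dirichlet(9/4, 7, 10/3, 8/3)
obs 3: x=1 → posterior Dirichlet(9/4, 8, 10/3, 8/3)
obs 4: x=2 → posterior Dirichlet(9/4, 8, 13/3, 8/3)
obs 5: x=1 → posterior Dirichlet(9/4, 9, 13/3, 8/3)
obs 6: x=2 → posterior Dirichlet(9/4, 9, 16/3, 8/3)
obs 7: x=1 → posterior Dirichlet(9/4, 10, 16/3, 8/3)
obs 8: x=2 → posterior Dirichlet(9/4, 10, 19/3, 8/3)
obs 9: x=1 → posterior Dirichlet(9/4, 11, 19/3, 8/3)
obs 10: x=0 → posterior Dirichlet(13/4, 11, 19/3, 8/3)
obs 11: x=1 → posterior Dirichlet(13/4, 12, 19/3, 8/3)
obs 12: x=2 → posterior Dirichlet(13/4, 12, 22/3, 8/3)
obs 13: x=3 → posterior Dirichlet(13/4, 12, 22/3, 11/3)
obs 14: x=1 → posterior Dirichlet(13/4, 13, 22/3, 11/3)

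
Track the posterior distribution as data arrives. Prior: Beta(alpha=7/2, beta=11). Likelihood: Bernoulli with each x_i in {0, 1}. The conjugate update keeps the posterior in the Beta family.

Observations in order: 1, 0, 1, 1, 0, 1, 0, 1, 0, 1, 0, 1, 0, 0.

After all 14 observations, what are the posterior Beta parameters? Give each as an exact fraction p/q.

obs 1: x=1 → posterior Beta(9/2, 11)
obs 2: x=0 → posterior Beta(9/2, 12)
obs 3: x=1 → posterior Beta(11/2, 12)
obs 4: x=1 → posterior Beta(13/2, 12)
obs 5: x=0 → posterior Beta(13/2, 13)
obs 6: x=1 → posterior Beta(15/2, 13)
obs 7: x=0 → posterior Beta(15/2, 14)
obs 8: x=1 → posterior Beta(17/2, 14)
obs 9: x=0 → posterior Beta(17/2, 15)
obs 10: x=1 → posterior Beta(19/2, 15)
obs 11: x=0 → posterior Beta(19/2, 16)
obs 12: x=1 → posterior Beta(21/2, 16)
obs 13: x=0 → posterior Beta(21/2, 17)
obs 14: x=0 → posterior Beta(21/2, 18)

alpha=21/2, beta=18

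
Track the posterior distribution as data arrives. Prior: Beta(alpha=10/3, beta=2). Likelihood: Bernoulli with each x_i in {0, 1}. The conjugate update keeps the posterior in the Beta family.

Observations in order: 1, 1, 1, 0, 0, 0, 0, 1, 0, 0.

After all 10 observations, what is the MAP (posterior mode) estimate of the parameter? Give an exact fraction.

19/40

obs 1: x=1 → posterior Beta(13/3, 2)
obs 2: x=1 → posterior Beta(16/3, 2)
obs 3: x=1 → posterior Beta(19/3, 2)
obs 4: x=0 → posterior Beta(19/3, 3)
obs 5: x=0 → posterior Beta(19/3, 4)
obs 6: x=0 → posterior Beta(19/3, 5)
obs 7: x=0 → posterior Beta(19/3, 6)
obs 8: x=1 → posterior Beta(22/3, 6)
obs 9: x=0 → posterior Beta(22/3, 7)
obs 10: x=0 → posterior Beta(22/3, 8)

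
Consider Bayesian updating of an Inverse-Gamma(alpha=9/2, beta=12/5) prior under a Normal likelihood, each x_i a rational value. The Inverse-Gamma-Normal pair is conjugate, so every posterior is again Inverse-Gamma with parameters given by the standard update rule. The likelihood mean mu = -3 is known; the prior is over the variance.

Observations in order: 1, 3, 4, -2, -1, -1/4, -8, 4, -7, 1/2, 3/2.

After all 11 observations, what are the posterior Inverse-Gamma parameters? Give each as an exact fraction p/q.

alpha=10, beta=19269/160

obs 1: x=1 → posterior Inverse-Gamma(5, 52/5)
obs 2: x=3 → posterior Inverse-Gamma(11/2, 142/5)
obs 3: x=4 → posterior Inverse-Gamma(6, 529/10)
obs 4: x=-2 → posterior Inverse-Gamma(13/2, 267/5)
obs 5: x=-1 → posterior Inverse-Gamma(7, 277/5)
obs 6: x=-1/4 → posterior Inverse-Gamma(15/2, 9469/160)
obs 7: x=-8 → posterior Inverse-Gamma(8, 11469/160)
obs 8: x=4 → posterior Inverse-Gamma(17/2, 15389/160)
obs 9: x=-7 → posterior Inverse-Gamma(9, 16669/160)
obs 10: x=1/2 → posterior Inverse-Gamma(19/2, 17649/160)
obs 11: x=3/2 → posterior Inverse-Gamma(10, 19269/160)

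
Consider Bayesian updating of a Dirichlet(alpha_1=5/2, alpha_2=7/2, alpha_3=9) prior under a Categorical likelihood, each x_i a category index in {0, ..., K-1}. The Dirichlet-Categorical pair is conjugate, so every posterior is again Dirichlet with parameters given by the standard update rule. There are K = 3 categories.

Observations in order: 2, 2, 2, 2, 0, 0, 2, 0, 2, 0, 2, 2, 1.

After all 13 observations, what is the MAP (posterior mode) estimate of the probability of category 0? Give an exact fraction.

obs 1: x=2 → posterior Dirichlet(5/2, 7/2, 10)
obs 2: x=2 → posterior Dirichlet(5/2, 7/2, 11)
obs 3: x=2 → posterior Dirichlet(5/2, 7/2, 12)
obs 4: x=2 → posterior Dirichlet(5/2, 7/2, 13)
obs 5: x=0 → posterior Dirichlet(7/2, 7/2, 13)
obs 6: x=0 → posterior Dirichlet(9/2, 7/2, 13)
obs 7: x=2 → posterior Dirichlet(9/2, 7/2, 14)
obs 8: x=0 → posterior Dirichlet(11/2, 7/2, 14)
obs 9: x=2 → posterior Dirichlet(11/2, 7/2, 15)
obs 10: x=0 → posterior Dirichlet(13/2, 7/2, 15)
obs 11: x=2 → posterior Dirichlet(13/2, 7/2, 16)
obs 12: x=2 → posterior Dirichlet(13/2, 7/2, 17)
obs 13: x=1 → posterior Dirichlet(13/2, 9/2, 17)

11/50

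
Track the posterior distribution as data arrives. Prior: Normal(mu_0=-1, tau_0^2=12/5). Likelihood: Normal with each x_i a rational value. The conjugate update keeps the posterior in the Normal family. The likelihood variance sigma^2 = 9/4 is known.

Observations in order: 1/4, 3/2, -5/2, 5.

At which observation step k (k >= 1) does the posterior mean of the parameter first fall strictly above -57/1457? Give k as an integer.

obs 1: x=1/4 → posterior Normal(-11/31, 36/31)
obs 2: x=3/2 → posterior Normal(13/47, 36/47)
obs 3: x=-5/2 → posterior Normal(-3/7, 4/7)
obs 4: x=5 → posterior Normal(53/79, 36/79)

k = 2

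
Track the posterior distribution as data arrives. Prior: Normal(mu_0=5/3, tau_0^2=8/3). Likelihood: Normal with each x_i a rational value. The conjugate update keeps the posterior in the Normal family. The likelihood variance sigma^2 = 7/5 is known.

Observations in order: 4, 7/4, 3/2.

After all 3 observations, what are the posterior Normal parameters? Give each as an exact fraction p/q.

obs 1: x=4 → posterior Normal(195/61, 56/61)
obs 2: x=7/4 → posterior Normal(265/101, 56/101)
obs 3: x=3/2 → posterior Normal(325/141, 56/141)

mu_0=325/141, tau_0^2=56/141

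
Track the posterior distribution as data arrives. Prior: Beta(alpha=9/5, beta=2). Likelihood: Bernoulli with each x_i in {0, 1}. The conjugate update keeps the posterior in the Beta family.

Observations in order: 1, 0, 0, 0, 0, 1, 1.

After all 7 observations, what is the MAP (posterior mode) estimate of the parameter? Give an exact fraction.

19/44

obs 1: x=1 → posterior Beta(14/5, 2)
obs 2: x=0 → posterior Beta(14/5, 3)
obs 3: x=0 → posterior Beta(14/5, 4)
obs 4: x=0 → posterior Beta(14/5, 5)
obs 5: x=0 → posterior Beta(14/5, 6)
obs 6: x=1 → posterior Beta(19/5, 6)
obs 7: x=1 → posterior Beta(24/5, 6)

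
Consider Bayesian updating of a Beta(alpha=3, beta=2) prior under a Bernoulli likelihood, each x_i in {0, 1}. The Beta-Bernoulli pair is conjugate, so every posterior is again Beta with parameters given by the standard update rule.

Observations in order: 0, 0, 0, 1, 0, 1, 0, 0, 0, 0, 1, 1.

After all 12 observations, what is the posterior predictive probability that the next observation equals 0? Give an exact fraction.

obs 1: x=0 → posterior Beta(3, 3)
obs 2: x=0 → posterior Beta(3, 4)
obs 3: x=0 → posterior Beta(3, 5)
obs 4: x=1 → posterior Beta(4, 5)
obs 5: x=0 → posterior Beta(4, 6)
obs 6: x=1 → posterior Beta(5, 6)
obs 7: x=0 → posterior Beta(5, 7)
obs 8: x=0 → posterior Beta(5, 8)
obs 9: x=0 → posterior Beta(5, 9)
obs 10: x=0 → posterior Beta(5, 10)
obs 11: x=1 → posterior Beta(6, 10)
obs 12: x=1 → posterior Beta(7, 10)

10/17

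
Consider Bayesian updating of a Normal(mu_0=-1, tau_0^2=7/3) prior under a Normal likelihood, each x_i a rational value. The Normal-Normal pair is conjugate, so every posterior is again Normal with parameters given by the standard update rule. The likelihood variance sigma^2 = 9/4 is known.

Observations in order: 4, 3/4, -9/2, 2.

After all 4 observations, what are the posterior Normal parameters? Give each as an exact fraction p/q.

mu_0=36/139, tau_0^2=63/139

obs 1: x=4 → posterior Normal(17/11, 63/55)
obs 2: x=3/4 → posterior Normal(106/83, 63/83)
obs 3: x=-9/2 → posterior Normal(-20/111, 21/37)
obs 4: x=2 → posterior Normal(36/139, 63/139)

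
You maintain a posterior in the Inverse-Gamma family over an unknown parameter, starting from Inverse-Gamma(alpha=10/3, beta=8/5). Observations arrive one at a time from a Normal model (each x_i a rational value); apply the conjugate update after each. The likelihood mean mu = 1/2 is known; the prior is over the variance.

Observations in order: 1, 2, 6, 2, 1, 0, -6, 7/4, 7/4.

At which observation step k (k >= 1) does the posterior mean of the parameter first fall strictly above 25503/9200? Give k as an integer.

obs 1: x=1 → posterior Inverse-Gamma(23/6, 69/40)
obs 2: x=2 → posterior Inverse-Gamma(13/3, 57/20)
obs 3: x=6 → posterior Inverse-Gamma(29/6, 719/40)
obs 4: x=2 → posterior Inverse-Gamma(16/3, 191/10)
obs 5: x=1 → posterior Inverse-Gamma(35/6, 769/40)
obs 6: x=0 → posterior Inverse-Gamma(19/3, 387/20)
obs 7: x=-6 → posterior Inverse-Gamma(41/6, 1619/40)
obs 8: x=7/4 → posterior Inverse-Gamma(22/3, 6601/160)
obs 9: x=7/4 → posterior Inverse-Gamma(47/6, 3363/80)

k = 3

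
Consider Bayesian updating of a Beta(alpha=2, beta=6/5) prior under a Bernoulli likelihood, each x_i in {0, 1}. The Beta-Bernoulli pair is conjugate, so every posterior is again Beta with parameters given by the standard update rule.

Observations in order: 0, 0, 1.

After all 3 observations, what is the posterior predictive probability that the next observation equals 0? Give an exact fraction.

16/31

obs 1: x=0 → posterior Beta(2, 11/5)
obs 2: x=0 → posterior Beta(2, 16/5)
obs 3: x=1 → posterior Beta(3, 16/5)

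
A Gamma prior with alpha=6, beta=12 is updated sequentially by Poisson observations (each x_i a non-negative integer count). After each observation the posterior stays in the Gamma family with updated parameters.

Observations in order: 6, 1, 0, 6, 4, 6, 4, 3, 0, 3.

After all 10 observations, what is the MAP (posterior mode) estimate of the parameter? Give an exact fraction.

19/11

obs 1: x=6 → posterior Gamma(12, 13)
obs 2: x=1 → posterior Gamma(13, 14)
obs 3: x=0 → posterior Gamma(13, 15)
obs 4: x=6 → posterior Gamma(19, 16)
obs 5: x=4 → posterior Gamma(23, 17)
obs 6: x=6 → posterior Gamma(29, 18)
obs 7: x=4 → posterior Gamma(33, 19)
obs 8: x=3 → posterior Gamma(36, 20)
obs 9: x=0 → posterior Gamma(36, 21)
obs 10: x=3 → posterior Gamma(39, 22)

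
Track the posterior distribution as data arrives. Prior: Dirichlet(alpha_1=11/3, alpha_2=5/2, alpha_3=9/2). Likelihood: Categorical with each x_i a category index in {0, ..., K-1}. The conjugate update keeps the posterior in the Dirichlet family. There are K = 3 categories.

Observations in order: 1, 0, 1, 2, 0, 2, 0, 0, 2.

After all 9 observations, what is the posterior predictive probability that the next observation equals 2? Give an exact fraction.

obs 1: x=1 → posterior Dirichlet(11/3, 7/2, 9/2)
obs 2: x=0 → posterior Dirichlet(14/3, 7/2, 9/2)
obs 3: x=1 → posterior Dirichlet(14/3, 9/2, 9/2)
obs 4: x=2 → posterior Dirichlet(14/3, 9/2, 11/2)
obs 5: x=0 → posterior Dirichlet(17/3, 9/2, 11/2)
obs 6: x=2 → posterior Dirichlet(17/3, 9/2, 13/2)
obs 7: x=0 → posterior Dirichlet(20/3, 9/2, 13/2)
obs 8: x=0 → posterior Dirichlet(23/3, 9/2, 13/2)
obs 9: x=2 → posterior Dirichlet(23/3, 9/2, 15/2)

45/118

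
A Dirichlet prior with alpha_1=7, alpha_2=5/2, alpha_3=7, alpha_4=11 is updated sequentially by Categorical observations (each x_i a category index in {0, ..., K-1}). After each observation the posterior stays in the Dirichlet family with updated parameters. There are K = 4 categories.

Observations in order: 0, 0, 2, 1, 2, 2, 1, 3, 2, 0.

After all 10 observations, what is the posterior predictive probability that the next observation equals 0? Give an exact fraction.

4/15

obs 1: x=0 → posterior Dirichlet(8, 5/2, 7, 11)
obs 2: x=0 → posterior Dirichlet(9, 5/2, 7, 11)
obs 3: x=2 → posterior Dirichlet(9, 5/2, 8, 11)
obs 4: x=1 → posterior Dirichlet(9, 7/2, 8, 11)
obs 5: x=2 → posterior Dirichlet(9, 7/2, 9, 11)
obs 6: x=2 → posterior Dirichlet(9, 7/2, 10, 11)
obs 7: x=1 → posterior Dirichlet(9, 9/2, 10, 11)
obs 8: x=3 → posterior Dirichlet(9, 9/2, 10, 12)
obs 9: x=2 → posterior Dirichlet(9, 9/2, 11, 12)
obs 10: x=0 → posterior Dirichlet(10, 9/2, 11, 12)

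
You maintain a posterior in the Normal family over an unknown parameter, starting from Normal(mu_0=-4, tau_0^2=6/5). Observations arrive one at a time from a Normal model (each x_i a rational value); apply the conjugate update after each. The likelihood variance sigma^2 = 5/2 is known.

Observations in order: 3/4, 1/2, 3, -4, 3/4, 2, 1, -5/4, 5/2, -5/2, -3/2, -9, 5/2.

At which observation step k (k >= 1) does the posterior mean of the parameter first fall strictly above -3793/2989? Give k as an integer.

obs 1: x=3/4 → posterior Normal(-91/37, 30/37)
obs 2: x=1/2 → posterior Normal(-85/49, 30/49)
obs 3: x=3 → posterior Normal(-49/61, 30/61)
obs 4: x=-4 → posterior Normal(-97/73, 30/73)
obs 5: x=3/4 → posterior Normal(-88/85, 6/17)
obs 6: x=2 → posterior Normal(-64/97, 30/97)
obs 7: x=1 → posterior Normal(-52/109, 30/109)
obs 8: x=-5/4 → posterior Normal(-67/121, 30/121)
obs 9: x=5/2 → posterior Normal(-37/133, 30/133)
obs 10: x=-5/2 → posterior Normal(-67/145, 6/29)
obs 11: x=-3/2 → posterior Normal(-85/157, 30/157)
obs 12: x=-9 → posterior Normal(-193/169, 30/169)
obs 13: x=5/2 → posterior Normal(-163/181, 30/181)

k = 3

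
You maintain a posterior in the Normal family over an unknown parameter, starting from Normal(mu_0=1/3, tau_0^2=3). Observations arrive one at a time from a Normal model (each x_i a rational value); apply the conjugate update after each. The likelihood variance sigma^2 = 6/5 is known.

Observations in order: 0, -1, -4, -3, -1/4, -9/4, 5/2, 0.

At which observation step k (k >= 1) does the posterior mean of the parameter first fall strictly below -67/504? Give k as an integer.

obs 1: x=0 → posterior Normal(2/21, 6/7)
obs 2: x=-1 → posterior Normal(-13/36, 1/2)
obs 3: x=-4 → posterior Normal(-73/51, 6/17)
obs 4: x=-3 → posterior Normal(-59/33, 3/11)
obs 5: x=-1/4 → posterior Normal(-487/324, 2/9)
obs 6: x=-9/4 → posterior Normal(-311/192, 3/16)
obs 7: x=5/2 → posterior Normal(-118/111, 6/37)
obs 8: x=0 → posterior Normal(-59/63, 1/7)

k = 2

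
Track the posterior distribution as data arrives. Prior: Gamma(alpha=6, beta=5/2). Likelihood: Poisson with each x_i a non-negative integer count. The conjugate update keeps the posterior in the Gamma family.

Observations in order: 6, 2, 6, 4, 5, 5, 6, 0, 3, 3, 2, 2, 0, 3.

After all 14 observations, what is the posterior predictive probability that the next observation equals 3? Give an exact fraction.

12712760484533028069704954063437732057304110137300286263752692077647125654012309450488/58727360142237059369909979941093057878592818444041245840026022051461040973663330078125

obs 1: x=6 → posterior Gamma(12, 7/2)
obs 2: x=2 → posterior Gamma(14, 9/2)
obs 3: x=6 → posterior Gamma(20, 11/2)
obs 4: x=4 → posterior Gamma(24, 13/2)
obs 5: x=5 → posterior Gamma(29, 15/2)
obs 6: x=5 → posterior Gamma(34, 17/2)
obs 7: x=6 → posterior Gamma(40, 19/2)
obs 8: x=0 → posterior Gamma(40, 21/2)
obs 9: x=3 → posterior Gamma(43, 23/2)
obs 10: x=3 → posterior Gamma(46, 25/2)
obs 11: x=2 → posterior Gamma(48, 27/2)
obs 12: x=2 → posterior Gamma(50, 29/2)
obs 13: x=0 → posterior Gamma(50, 31/2)
obs 14: x=3 → posterior Gamma(53, 33/2)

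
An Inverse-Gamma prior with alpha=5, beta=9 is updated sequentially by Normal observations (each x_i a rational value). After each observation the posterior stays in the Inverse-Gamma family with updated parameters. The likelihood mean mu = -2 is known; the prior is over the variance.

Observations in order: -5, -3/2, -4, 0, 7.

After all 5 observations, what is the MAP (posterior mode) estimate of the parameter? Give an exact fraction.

465/68

obs 1: x=-5 → posterior Inverse-Gamma(11/2, 27/2)
obs 2: x=-3/2 → posterior Inverse-Gamma(6, 109/8)
obs 3: x=-4 → posterior Inverse-Gamma(13/2, 125/8)
obs 4: x=0 → posterior Inverse-Gamma(7, 141/8)
obs 5: x=7 → posterior Inverse-Gamma(15/2, 465/8)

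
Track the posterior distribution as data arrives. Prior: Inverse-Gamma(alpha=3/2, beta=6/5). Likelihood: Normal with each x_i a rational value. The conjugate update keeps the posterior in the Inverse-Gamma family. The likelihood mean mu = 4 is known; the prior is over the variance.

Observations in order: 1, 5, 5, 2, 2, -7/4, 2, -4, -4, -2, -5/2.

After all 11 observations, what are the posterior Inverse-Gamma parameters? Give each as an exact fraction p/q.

alpha=7, beta=21177/160

obs 1: x=1 → posterior Inverse-Gamma(2, 57/10)
obs 2: x=5 → posterior Inverse-Gamma(5/2, 31/5)
obs 3: x=5 → posterior Inverse-Gamma(3, 67/10)
obs 4: x=2 → posterior Inverse-Gamma(7/2, 87/10)
obs 5: x=2 → posterior Inverse-Gamma(4, 107/10)
obs 6: x=-7/4 → posterior Inverse-Gamma(9/2, 4357/160)
obs 7: x=2 → posterior Inverse-Gamma(5, 4677/160)
obs 8: x=-4 → posterior Inverse-Gamma(11/2, 9797/160)
obs 9: x=-4 → posterior Inverse-Gamma(6, 14917/160)
obs 10: x=-2 → posterior Inverse-Gamma(13/2, 17797/160)
obs 11: x=-5/2 → posterior Inverse-Gamma(7, 21177/160)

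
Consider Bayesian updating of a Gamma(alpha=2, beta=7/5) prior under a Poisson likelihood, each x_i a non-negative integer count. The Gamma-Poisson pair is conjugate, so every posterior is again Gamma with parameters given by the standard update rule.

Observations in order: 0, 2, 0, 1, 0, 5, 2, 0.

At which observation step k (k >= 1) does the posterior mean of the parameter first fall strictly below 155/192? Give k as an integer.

obs 1: x=0 → posterior Gamma(2, 12/5)
obs 2: x=2 → posterior Gamma(4, 17/5)
obs 3: x=0 → posterior Gamma(4, 22/5)
obs 4: x=1 → posterior Gamma(5, 27/5)
obs 5: x=0 → posterior Gamma(5, 32/5)
obs 6: x=5 → posterior Gamma(10, 37/5)
obs 7: x=2 → posterior Gamma(12, 42/5)
obs 8: x=0 → posterior Gamma(12, 47/5)

k = 5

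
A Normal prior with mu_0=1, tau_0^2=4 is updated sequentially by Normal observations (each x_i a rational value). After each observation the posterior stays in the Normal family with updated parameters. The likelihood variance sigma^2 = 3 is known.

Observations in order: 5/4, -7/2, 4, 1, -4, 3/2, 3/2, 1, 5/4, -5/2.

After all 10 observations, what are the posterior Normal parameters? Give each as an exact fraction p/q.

mu_0=9/43, tau_0^2=12/43

obs 1: x=5/4 → posterior Normal(8/7, 12/7)
obs 2: x=-7/2 → posterior Normal(-6/11, 12/11)
obs 3: x=4 → posterior Normal(2/3, 4/5)
obs 4: x=1 → posterior Normal(14/19, 12/19)
obs 5: x=-4 → posterior Normal(-2/23, 12/23)
obs 6: x=3/2 → posterior Normal(4/27, 4/9)
obs 7: x=3/2 → posterior Normal(10/31, 12/31)
obs 8: x=1 → posterior Normal(2/5, 12/35)
obs 9: x=5/4 → posterior Normal(19/39, 4/13)
obs 10: x=-5/2 → posterior Normal(9/43, 12/43)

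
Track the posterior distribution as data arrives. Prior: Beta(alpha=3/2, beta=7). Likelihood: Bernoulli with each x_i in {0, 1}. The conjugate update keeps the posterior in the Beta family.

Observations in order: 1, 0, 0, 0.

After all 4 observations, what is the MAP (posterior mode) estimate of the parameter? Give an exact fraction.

obs 1: x=1 → posterior Beta(5/2, 7)
obs 2: x=0 → posterior Beta(5/2, 8)
obs 3: x=0 → posterior Beta(5/2, 9)
obs 4: x=0 → posterior Beta(5/2, 10)

1/7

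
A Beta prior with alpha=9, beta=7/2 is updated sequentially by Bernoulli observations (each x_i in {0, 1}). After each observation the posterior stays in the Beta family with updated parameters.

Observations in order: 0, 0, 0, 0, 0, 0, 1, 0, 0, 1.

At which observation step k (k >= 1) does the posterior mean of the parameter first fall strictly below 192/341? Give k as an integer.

k = 4

obs 1: x=0 → posterior Beta(9, 9/2)
obs 2: x=0 → posterior Beta(9, 11/2)
obs 3: x=0 → posterior Beta(9, 13/2)
obs 4: x=0 → posterior Beta(9, 15/2)
obs 5: x=0 → posterior Beta(9, 17/2)
obs 6: x=0 → posterior Beta(9, 19/2)
obs 7: x=1 → posterior Beta(10, 19/2)
obs 8: x=0 → posterior Beta(10, 21/2)
obs 9: x=0 → posterior Beta(10, 23/2)
obs 10: x=1 → posterior Beta(11, 23/2)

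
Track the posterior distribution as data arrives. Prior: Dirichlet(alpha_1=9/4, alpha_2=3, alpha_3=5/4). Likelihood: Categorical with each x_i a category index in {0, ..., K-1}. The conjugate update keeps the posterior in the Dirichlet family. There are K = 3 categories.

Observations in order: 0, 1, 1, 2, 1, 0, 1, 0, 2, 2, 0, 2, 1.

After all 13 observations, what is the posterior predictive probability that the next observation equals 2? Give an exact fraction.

7/26

obs 1: x=0 → posterior Dirichlet(13/4, 3, 5/4)
obs 2: x=1 → posterior Dirichlet(13/4, 4, 5/4)
obs 3: x=1 → posterior Dirichlet(13/4, 5, 5/4)
obs 4: x=2 → posterior Dirichlet(13/4, 5, 9/4)
obs 5: x=1 → posterior Dirichlet(13/4, 6, 9/4)
obs 6: x=0 → posterior Dirichlet(17/4, 6, 9/4)
obs 7: x=1 → posterior Dirichlet(17/4, 7, 9/4)
obs 8: x=0 → posterior Dirichlet(21/4, 7, 9/4)
obs 9: x=2 → posterior Dirichlet(21/4, 7, 13/4)
obs 10: x=2 → posterior Dirichlet(21/4, 7, 17/4)
obs 11: x=0 → posterior Dirichlet(25/4, 7, 17/4)
obs 12: x=2 → posterior Dirichlet(25/4, 7, 21/4)
obs 13: x=1 → posterior Dirichlet(25/4, 8, 21/4)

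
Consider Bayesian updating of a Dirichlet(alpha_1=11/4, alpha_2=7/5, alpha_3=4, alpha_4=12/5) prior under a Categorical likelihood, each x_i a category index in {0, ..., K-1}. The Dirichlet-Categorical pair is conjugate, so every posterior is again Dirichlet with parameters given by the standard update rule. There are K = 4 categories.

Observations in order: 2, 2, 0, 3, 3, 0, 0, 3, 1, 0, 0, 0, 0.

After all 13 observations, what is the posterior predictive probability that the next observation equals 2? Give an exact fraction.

obs 1: x=2 → posterior Dirichlet(11/4, 7/5, 5, 12/5)
obs 2: x=2 → posterior Dirichlet(11/4, 7/5, 6, 12/5)
obs 3: x=0 → posterior Dirichlet(15/4, 7/5, 6, 12/5)
obs 4: x=3 → posterior Dirichlet(15/4, 7/5, 6, 17/5)
obs 5: x=3 → posterior Dirichlet(15/4, 7/5, 6, 22/5)
obs 6: x=0 → posterior Dirichlet(19/4, 7/5, 6, 22/5)
obs 7: x=0 → posterior Dirichlet(23/4, 7/5, 6, 22/5)
obs 8: x=3 → posterior Dirichlet(23/4, 7/5, 6, 27/5)
obs 9: x=1 → posterior Dirichlet(23/4, 12/5, 6, 27/5)
obs 10: x=0 → posterior Dirichlet(27/4, 12/5, 6, 27/5)
obs 11: x=0 → posterior Dirichlet(31/4, 12/5, 6, 27/5)
obs 12: x=0 → posterior Dirichlet(35/4, 12/5, 6, 27/5)
obs 13: x=0 → posterior Dirichlet(39/4, 12/5, 6, 27/5)

40/157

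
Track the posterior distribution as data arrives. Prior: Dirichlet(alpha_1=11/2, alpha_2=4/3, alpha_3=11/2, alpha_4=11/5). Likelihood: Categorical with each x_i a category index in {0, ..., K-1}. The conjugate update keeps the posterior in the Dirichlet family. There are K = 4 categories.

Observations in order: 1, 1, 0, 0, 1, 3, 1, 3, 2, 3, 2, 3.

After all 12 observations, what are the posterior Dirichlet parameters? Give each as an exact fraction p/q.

obs 1: x=1 → posterior Dirichlet(11/2, 7/3, 11/2, 11/5)
obs 2: x=1 → posterior Dirichlet(11/2, 10/3, 11/2, 11/5)
obs 3: x=0 → posterior Dirichlet(13/2, 10/3, 11/2, 11/5)
obs 4: x=0 → posterior Dirichlet(15/2, 10/3, 11/2, 11/5)
obs 5: x=1 → posterior Dirichlet(15/2, 13/3, 11/2, 11/5)
obs 6: x=3 → posterior Dirichlet(15/2, 13/3, 11/2, 16/5)
obs 7: x=1 → posterior Dirichlet(15/2, 16/3, 11/2, 16/5)
obs 8: x=3 → posterior Dirichlet(15/2, 16/3, 11/2, 21/5)
obs 9: x=2 → posterior Dirichlet(15/2, 16/3, 13/2, 21/5)
obs 10: x=3 → posterior Dirichlet(15/2, 16/3, 13/2, 26/5)
obs 11: x=2 → posterior Dirichlet(15/2, 16/3, 15/2, 26/5)
obs 12: x=3 → posterior Dirichlet(15/2, 16/3, 15/2, 31/5)

alpha_1=15/2, alpha_2=16/3, alpha_3=15/2, alpha_4=31/5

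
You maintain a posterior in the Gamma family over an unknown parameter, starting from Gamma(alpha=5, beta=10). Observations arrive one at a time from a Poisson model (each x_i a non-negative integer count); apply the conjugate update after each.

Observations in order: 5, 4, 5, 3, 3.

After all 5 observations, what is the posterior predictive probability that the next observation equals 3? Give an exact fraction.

obs 1: x=5 → posterior Gamma(10, 11)
obs 2: x=4 → posterior Gamma(14, 12)
obs 3: x=5 → posterior Gamma(19, 13)
obs 4: x=3 → posterior Gamma(22, 14)
obs 5: x=3 → posterior Gamma(25, 15)

738596672600738704204559326171875/5192296858534827628530496329220096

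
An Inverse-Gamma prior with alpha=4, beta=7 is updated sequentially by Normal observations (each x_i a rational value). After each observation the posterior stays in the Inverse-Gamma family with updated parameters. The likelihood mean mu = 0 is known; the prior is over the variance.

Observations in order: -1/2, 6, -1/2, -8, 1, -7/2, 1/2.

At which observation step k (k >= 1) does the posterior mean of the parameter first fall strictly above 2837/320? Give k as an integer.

k = 4

obs 1: x=-1/2 → posterior Inverse-Gamma(9/2, 57/8)
obs 2: x=6 → posterior Inverse-Gamma(5, 201/8)
obs 3: x=-1/2 → posterior Inverse-Gamma(11/2, 101/4)
obs 4: x=-8 → posterior Inverse-Gamma(6, 229/4)
obs 5: x=1 → posterior Inverse-Gamma(13/2, 231/4)
obs 6: x=-7/2 → posterior Inverse-Gamma(7, 511/8)
obs 7: x=1/2 → posterior Inverse-Gamma(15/2, 64)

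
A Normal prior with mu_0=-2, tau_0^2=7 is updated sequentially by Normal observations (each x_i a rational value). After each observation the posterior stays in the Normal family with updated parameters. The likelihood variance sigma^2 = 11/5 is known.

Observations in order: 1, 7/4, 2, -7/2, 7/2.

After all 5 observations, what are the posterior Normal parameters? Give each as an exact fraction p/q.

obs 1: x=1 → posterior Normal(13/46, 77/46)
obs 2: x=7/4 → posterior Normal(11/12, 77/81)
obs 3: x=2 → posterior Normal(577/464, 77/116)
obs 4: x=-7/2 → posterior Normal(87/604, 77/151)
obs 5: x=7/2 → posterior Normal(577/744, 77/186)

mu_0=577/744, tau_0^2=77/186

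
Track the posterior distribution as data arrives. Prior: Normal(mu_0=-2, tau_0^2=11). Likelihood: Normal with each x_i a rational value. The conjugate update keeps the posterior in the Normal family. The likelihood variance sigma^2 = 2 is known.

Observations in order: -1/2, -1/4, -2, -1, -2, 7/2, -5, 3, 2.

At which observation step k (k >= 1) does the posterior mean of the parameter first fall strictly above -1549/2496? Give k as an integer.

obs 1: x=-1/2 → posterior Normal(-19/26, 22/13)
obs 2: x=-1/4 → posterior Normal(-49/96, 11/12)
obs 3: x=-2 → posterior Normal(-137/140, 22/35)
obs 4: x=-1 → posterior Normal(-181/184, 11/23)
obs 5: x=-2 → posterior Normal(-269/228, 22/57)
obs 6: x=7/2 → posterior Normal(-115/272, 11/34)
obs 7: x=-5 → posterior Normal(-335/316, 22/79)
obs 8: x=3 → posterior Normal(-203/360, 11/45)
obs 9: x=2 → posterior Normal(-115/404, 22/101)

k = 2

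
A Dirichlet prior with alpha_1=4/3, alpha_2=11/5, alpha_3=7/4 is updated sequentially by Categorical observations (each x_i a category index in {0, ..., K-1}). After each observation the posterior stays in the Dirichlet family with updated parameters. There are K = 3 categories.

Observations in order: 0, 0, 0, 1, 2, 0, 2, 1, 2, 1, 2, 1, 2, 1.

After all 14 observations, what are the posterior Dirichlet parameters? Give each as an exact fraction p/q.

alpha_1=16/3, alpha_2=36/5, alpha_3=27/4

obs 1: x=0 → posterior Dirichlet(7/3, 11/5, 7/4)
obs 2: x=0 → posterior Dirichlet(10/3, 11/5, 7/4)
obs 3: x=0 → posterior Dirichlet(13/3, 11/5, 7/4)
obs 4: x=1 → posterior Dirichlet(13/3, 16/5, 7/4)
obs 5: x=2 → posterior Dirichlet(13/3, 16/5, 11/4)
obs 6: x=0 → posterior Dirichlet(16/3, 16/5, 11/4)
obs 7: x=2 → posterior Dirichlet(16/3, 16/5, 15/4)
obs 8: x=1 → posterior Dirichlet(16/3, 21/5, 15/4)
obs 9: x=2 → posterior Dirichlet(16/3, 21/5, 19/4)
obs 10: x=1 → posterior Dirichlet(16/3, 26/5, 19/4)
obs 11: x=2 → posterior Dirichlet(16/3, 26/5, 23/4)
obs 12: x=1 → posterior Dirichlet(16/3, 31/5, 23/4)
obs 13: x=2 → posterior Dirichlet(16/3, 31/5, 27/4)
obs 14: x=1 → posterior Dirichlet(16/3, 36/5, 27/4)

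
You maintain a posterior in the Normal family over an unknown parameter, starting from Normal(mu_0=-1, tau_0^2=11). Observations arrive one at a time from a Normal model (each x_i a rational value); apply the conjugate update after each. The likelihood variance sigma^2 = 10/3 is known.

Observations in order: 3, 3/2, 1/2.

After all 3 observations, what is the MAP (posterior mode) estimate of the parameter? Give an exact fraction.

155/109

obs 1: x=3 → posterior Normal(89/43, 110/43)
obs 2: x=3/2 → posterior Normal(277/152, 55/38)
obs 3: x=1/2 → posterior Normal(155/109, 110/109)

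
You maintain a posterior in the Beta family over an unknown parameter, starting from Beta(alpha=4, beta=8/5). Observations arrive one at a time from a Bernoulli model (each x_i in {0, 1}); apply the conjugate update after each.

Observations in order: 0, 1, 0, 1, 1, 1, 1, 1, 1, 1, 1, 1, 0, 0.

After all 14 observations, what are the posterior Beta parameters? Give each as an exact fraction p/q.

alpha=14, beta=28/5

obs 1: x=0 → posterior Beta(4, 13/5)
obs 2: x=1 → posterior Beta(5, 13/5)
obs 3: x=0 → posterior Beta(5, 18/5)
obs 4: x=1 → posterior Beta(6, 18/5)
obs 5: x=1 → posterior Beta(7, 18/5)
obs 6: x=1 → posterior Beta(8, 18/5)
obs 7: x=1 → posterior Beta(9, 18/5)
obs 8: x=1 → posterior Beta(10, 18/5)
obs 9: x=1 → posterior Beta(11, 18/5)
obs 10: x=1 → posterior Beta(12, 18/5)
obs 11: x=1 → posterior Beta(13, 18/5)
obs 12: x=1 → posterior Beta(14, 18/5)
obs 13: x=0 → posterior Beta(14, 23/5)
obs 14: x=0 → posterior Beta(14, 28/5)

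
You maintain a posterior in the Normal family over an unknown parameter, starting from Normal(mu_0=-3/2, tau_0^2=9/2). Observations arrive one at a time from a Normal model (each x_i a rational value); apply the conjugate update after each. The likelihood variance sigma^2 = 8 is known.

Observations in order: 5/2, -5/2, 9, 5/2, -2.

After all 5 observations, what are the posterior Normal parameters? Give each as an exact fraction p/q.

obs 1: x=5/2 → posterior Normal(-3/50, 72/25)
obs 2: x=-5/2 → posterior Normal(-12/17, 36/17)
obs 3: x=9 → posterior Normal(57/43, 72/43)
obs 4: x=5/2 → posterior Normal(159/104, 18/13)
obs 5: x=-2 → posterior Normal(123/122, 72/61)

mu_0=123/122, tau_0^2=72/61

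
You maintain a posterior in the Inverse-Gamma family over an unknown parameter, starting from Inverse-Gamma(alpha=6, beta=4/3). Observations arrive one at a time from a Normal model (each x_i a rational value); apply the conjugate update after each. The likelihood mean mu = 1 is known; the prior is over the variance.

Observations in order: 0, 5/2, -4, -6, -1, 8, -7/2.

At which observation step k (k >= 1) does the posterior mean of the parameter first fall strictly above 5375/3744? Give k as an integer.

k = 3

obs 1: x=0 → posterior Inverse-Gamma(13/2, 11/6)
obs 2: x=5/2 → posterior Inverse-Gamma(7, 71/24)
obs 3: x=-4 → posterior Inverse-Gamma(15/2, 371/24)
obs 4: x=-6 → posterior Inverse-Gamma(8, 959/24)
obs 5: x=-1 → posterior Inverse-Gamma(17/2, 1007/24)
obs 6: x=8 → posterior Inverse-Gamma(9, 1595/24)
obs 7: x=-7/2 → posterior Inverse-Gamma(19/2, 919/12)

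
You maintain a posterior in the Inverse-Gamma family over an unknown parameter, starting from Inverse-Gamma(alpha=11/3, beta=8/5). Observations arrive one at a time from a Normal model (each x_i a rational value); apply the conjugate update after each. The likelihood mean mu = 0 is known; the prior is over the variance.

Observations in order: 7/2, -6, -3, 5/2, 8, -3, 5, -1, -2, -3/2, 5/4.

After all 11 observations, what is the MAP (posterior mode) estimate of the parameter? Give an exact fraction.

41643/4880

obs 1: x=7/2 → posterior Inverse-Gamma(25/6, 309/40)
obs 2: x=-6 → posterior Inverse-Gamma(14/3, 1029/40)
obs 3: x=-3 → posterior Inverse-Gamma(31/6, 1209/40)
obs 4: x=5/2 → posterior Inverse-Gamma(17/3, 667/20)
obs 5: x=8 → posterior Inverse-Gamma(37/6, 1307/20)
obs 6: x=-3 → posterior Inverse-Gamma(20/3, 1397/20)
obs 7: x=5 → posterior Inverse-Gamma(43/6, 1647/20)
obs 8: x=-1 → posterior Inverse-Gamma(23/3, 1657/20)
obs 9: x=-2 → posterior Inverse-Gamma(49/6, 1697/20)
obs 10: x=-3/2 → posterior Inverse-Gamma(26/3, 3439/40)
obs 11: x=5/4 → posterior Inverse-Gamma(55/6, 13881/160)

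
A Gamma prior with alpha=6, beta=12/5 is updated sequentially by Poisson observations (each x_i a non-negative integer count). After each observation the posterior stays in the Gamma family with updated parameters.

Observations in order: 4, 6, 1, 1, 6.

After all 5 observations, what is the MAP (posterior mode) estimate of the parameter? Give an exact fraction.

115/37

obs 1: x=4 → posterior Gamma(10, 17/5)
obs 2: x=6 → posterior Gamma(16, 22/5)
obs 3: x=1 → posterior Gamma(17, 27/5)
obs 4: x=1 → posterior Gamma(18, 32/5)
obs 5: x=6 → posterior Gamma(24, 37/5)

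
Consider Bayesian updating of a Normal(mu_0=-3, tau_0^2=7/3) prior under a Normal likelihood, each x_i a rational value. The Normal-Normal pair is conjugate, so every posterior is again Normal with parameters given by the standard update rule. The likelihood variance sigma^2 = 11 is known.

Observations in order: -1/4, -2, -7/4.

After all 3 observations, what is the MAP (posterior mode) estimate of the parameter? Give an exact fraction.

obs 1: x=-1/4 → posterior Normal(-403/160, 77/40)
obs 2: x=-2 → posterior Normal(-459/188, 77/47)
obs 3: x=-7/4 → posterior Normal(-127/54, 77/54)

-127/54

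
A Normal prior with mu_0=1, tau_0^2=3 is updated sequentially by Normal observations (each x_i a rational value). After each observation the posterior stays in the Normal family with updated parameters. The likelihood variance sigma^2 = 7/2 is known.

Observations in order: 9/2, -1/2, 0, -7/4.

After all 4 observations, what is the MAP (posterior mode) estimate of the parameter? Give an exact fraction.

obs 1: x=9/2 → posterior Normal(34/13, 21/13)
obs 2: x=-1/2 → posterior Normal(31/19, 21/19)
obs 3: x=0 → posterior Normal(31/25, 21/25)
obs 4: x=-7/4 → posterior Normal(41/62, 21/31)

41/62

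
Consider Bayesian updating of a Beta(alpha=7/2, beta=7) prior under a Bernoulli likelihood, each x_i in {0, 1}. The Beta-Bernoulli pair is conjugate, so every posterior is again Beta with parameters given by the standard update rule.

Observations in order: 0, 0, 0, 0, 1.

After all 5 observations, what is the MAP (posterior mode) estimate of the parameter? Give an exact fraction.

obs 1: x=0 → posterior Beta(7/2, 8)
obs 2: x=0 → posterior Beta(7/2, 9)
obs 3: x=0 → posterior Beta(7/2, 10)
obs 4: x=0 → posterior Beta(7/2, 11)
obs 5: x=1 → posterior Beta(9/2, 11)

7/27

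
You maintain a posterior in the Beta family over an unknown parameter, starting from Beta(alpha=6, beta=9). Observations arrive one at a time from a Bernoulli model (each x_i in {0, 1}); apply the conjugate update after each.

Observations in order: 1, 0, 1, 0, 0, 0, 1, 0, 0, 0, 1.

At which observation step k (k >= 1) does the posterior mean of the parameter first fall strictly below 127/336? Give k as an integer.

k = 9

obs 1: x=1 → posterior Beta(7, 9)
obs 2: x=0 → posterior Beta(7, 10)
obs 3: x=1 → posterior Beta(8, 10)
obs 4: x=0 → posterior Beta(8, 11)
obs 5: x=0 → posterior Beta(8, 12)
obs 6: x=0 → posterior Beta(8, 13)
obs 7: x=1 → posterior Beta(9, 13)
obs 8: x=0 → posterior Beta(9, 14)
obs 9: x=0 → posterior Beta(9, 15)
obs 10: x=0 → posterior Beta(9, 16)
obs 11: x=1 → posterior Beta(10, 16)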